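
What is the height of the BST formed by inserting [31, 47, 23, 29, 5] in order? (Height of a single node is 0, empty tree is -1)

Insertion order: [31, 47, 23, 29, 5]
Tree (level-order array): [31, 23, 47, 5, 29]
Compute height bottom-up (empty subtree = -1):
  height(5) = 1 + max(-1, -1) = 0
  height(29) = 1 + max(-1, -1) = 0
  height(23) = 1 + max(0, 0) = 1
  height(47) = 1 + max(-1, -1) = 0
  height(31) = 1 + max(1, 0) = 2
Height = 2


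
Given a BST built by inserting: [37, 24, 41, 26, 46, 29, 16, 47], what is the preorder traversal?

Tree insertion order: [37, 24, 41, 26, 46, 29, 16, 47]
Tree (level-order array): [37, 24, 41, 16, 26, None, 46, None, None, None, 29, None, 47]
Preorder traversal: [37, 24, 16, 26, 29, 41, 46, 47]


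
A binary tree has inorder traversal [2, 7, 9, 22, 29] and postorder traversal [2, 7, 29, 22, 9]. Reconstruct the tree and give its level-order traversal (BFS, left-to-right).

Inorder:   [2, 7, 9, 22, 29]
Postorder: [2, 7, 29, 22, 9]
Algorithm: postorder visits root last, so walk postorder right-to-left;
each value is the root of the current inorder slice — split it at that
value, recurse on the right subtree first, then the left.
Recursive splits:
  root=9; inorder splits into left=[2, 7], right=[22, 29]
  root=22; inorder splits into left=[], right=[29]
  root=29; inorder splits into left=[], right=[]
  root=7; inorder splits into left=[2], right=[]
  root=2; inorder splits into left=[], right=[]
Reconstructed level-order: [9, 7, 22, 2, 29]


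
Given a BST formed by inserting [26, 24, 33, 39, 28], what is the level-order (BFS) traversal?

Tree insertion order: [26, 24, 33, 39, 28]
Tree (level-order array): [26, 24, 33, None, None, 28, 39]
BFS from the root, enqueuing left then right child of each popped node:
  queue [26] -> pop 26, enqueue [24, 33], visited so far: [26]
  queue [24, 33] -> pop 24, enqueue [none], visited so far: [26, 24]
  queue [33] -> pop 33, enqueue [28, 39], visited so far: [26, 24, 33]
  queue [28, 39] -> pop 28, enqueue [none], visited so far: [26, 24, 33, 28]
  queue [39] -> pop 39, enqueue [none], visited so far: [26, 24, 33, 28, 39]
Result: [26, 24, 33, 28, 39]


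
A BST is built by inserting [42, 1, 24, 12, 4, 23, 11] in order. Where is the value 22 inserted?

Starting tree (level order): [42, 1, None, None, 24, 12, None, 4, 23, None, 11]
Insertion path: 42 -> 1 -> 24 -> 12 -> 23
Result: insert 22 as left child of 23
Final tree (level order): [42, 1, None, None, 24, 12, None, 4, 23, None, 11, 22]


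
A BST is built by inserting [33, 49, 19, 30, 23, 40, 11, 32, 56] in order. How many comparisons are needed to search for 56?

Search path for 56: 33 -> 49 -> 56
Found: True
Comparisons: 3


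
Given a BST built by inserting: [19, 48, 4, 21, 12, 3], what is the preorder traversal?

Tree insertion order: [19, 48, 4, 21, 12, 3]
Tree (level-order array): [19, 4, 48, 3, 12, 21]
Preorder traversal: [19, 4, 3, 12, 48, 21]


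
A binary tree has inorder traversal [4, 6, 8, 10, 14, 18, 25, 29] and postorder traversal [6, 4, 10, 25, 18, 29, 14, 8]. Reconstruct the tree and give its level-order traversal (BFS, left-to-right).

Inorder:   [4, 6, 8, 10, 14, 18, 25, 29]
Postorder: [6, 4, 10, 25, 18, 29, 14, 8]
Algorithm: postorder visits root last, so walk postorder right-to-left;
each value is the root of the current inorder slice — split it at that
value, recurse on the right subtree first, then the left.
Recursive splits:
  root=8; inorder splits into left=[4, 6], right=[10, 14, 18, 25, 29]
  root=14; inorder splits into left=[10], right=[18, 25, 29]
  root=29; inorder splits into left=[18, 25], right=[]
  root=18; inorder splits into left=[], right=[25]
  root=25; inorder splits into left=[], right=[]
  root=10; inorder splits into left=[], right=[]
  root=4; inorder splits into left=[], right=[6]
  root=6; inorder splits into left=[], right=[]
Reconstructed level-order: [8, 4, 14, 6, 10, 29, 18, 25]


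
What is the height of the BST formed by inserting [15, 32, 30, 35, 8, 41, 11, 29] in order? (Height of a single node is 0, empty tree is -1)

Insertion order: [15, 32, 30, 35, 8, 41, 11, 29]
Tree (level-order array): [15, 8, 32, None, 11, 30, 35, None, None, 29, None, None, 41]
Compute height bottom-up (empty subtree = -1):
  height(11) = 1 + max(-1, -1) = 0
  height(8) = 1 + max(-1, 0) = 1
  height(29) = 1 + max(-1, -1) = 0
  height(30) = 1 + max(0, -1) = 1
  height(41) = 1 + max(-1, -1) = 0
  height(35) = 1 + max(-1, 0) = 1
  height(32) = 1 + max(1, 1) = 2
  height(15) = 1 + max(1, 2) = 3
Height = 3


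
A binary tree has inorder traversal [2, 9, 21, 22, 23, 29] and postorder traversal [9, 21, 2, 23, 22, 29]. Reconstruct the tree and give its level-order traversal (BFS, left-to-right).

Inorder:   [2, 9, 21, 22, 23, 29]
Postorder: [9, 21, 2, 23, 22, 29]
Algorithm: postorder visits root last, so walk postorder right-to-left;
each value is the root of the current inorder slice — split it at that
value, recurse on the right subtree first, then the left.
Recursive splits:
  root=29; inorder splits into left=[2, 9, 21, 22, 23], right=[]
  root=22; inorder splits into left=[2, 9, 21], right=[23]
  root=23; inorder splits into left=[], right=[]
  root=2; inorder splits into left=[], right=[9, 21]
  root=21; inorder splits into left=[9], right=[]
  root=9; inorder splits into left=[], right=[]
Reconstructed level-order: [29, 22, 2, 23, 21, 9]


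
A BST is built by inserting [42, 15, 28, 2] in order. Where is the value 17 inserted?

Starting tree (level order): [42, 15, None, 2, 28]
Insertion path: 42 -> 15 -> 28
Result: insert 17 as left child of 28
Final tree (level order): [42, 15, None, 2, 28, None, None, 17]


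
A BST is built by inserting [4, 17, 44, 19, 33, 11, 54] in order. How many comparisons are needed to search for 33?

Search path for 33: 4 -> 17 -> 44 -> 19 -> 33
Found: True
Comparisons: 5


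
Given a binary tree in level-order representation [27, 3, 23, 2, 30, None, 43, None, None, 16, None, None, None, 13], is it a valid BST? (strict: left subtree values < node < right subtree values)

Level-order array: [27, 3, 23, 2, 30, None, 43, None, None, 16, None, None, None, 13]
Validate using subtree bounds (lo, hi): at each node, require lo < value < hi,
then recurse left with hi=value and right with lo=value.
Preorder trace (stopping at first violation):
  at node 27 with bounds (-inf, +inf): OK
  at node 3 with bounds (-inf, 27): OK
  at node 2 with bounds (-inf, 3): OK
  at node 30 with bounds (3, 27): VIOLATION
Node 30 violates its bound: not (3 < 30 < 27).
Result: Not a valid BST


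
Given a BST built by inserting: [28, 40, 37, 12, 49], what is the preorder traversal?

Tree insertion order: [28, 40, 37, 12, 49]
Tree (level-order array): [28, 12, 40, None, None, 37, 49]
Preorder traversal: [28, 12, 40, 37, 49]


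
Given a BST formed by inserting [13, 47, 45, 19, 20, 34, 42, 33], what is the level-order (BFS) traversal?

Tree insertion order: [13, 47, 45, 19, 20, 34, 42, 33]
Tree (level-order array): [13, None, 47, 45, None, 19, None, None, 20, None, 34, 33, 42]
BFS from the root, enqueuing left then right child of each popped node:
  queue [13] -> pop 13, enqueue [47], visited so far: [13]
  queue [47] -> pop 47, enqueue [45], visited so far: [13, 47]
  queue [45] -> pop 45, enqueue [19], visited so far: [13, 47, 45]
  queue [19] -> pop 19, enqueue [20], visited so far: [13, 47, 45, 19]
  queue [20] -> pop 20, enqueue [34], visited so far: [13, 47, 45, 19, 20]
  queue [34] -> pop 34, enqueue [33, 42], visited so far: [13, 47, 45, 19, 20, 34]
  queue [33, 42] -> pop 33, enqueue [none], visited so far: [13, 47, 45, 19, 20, 34, 33]
  queue [42] -> pop 42, enqueue [none], visited so far: [13, 47, 45, 19, 20, 34, 33, 42]
Result: [13, 47, 45, 19, 20, 34, 33, 42]


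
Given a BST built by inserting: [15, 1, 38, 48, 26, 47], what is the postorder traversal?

Tree insertion order: [15, 1, 38, 48, 26, 47]
Tree (level-order array): [15, 1, 38, None, None, 26, 48, None, None, 47]
Postorder traversal: [1, 26, 47, 48, 38, 15]


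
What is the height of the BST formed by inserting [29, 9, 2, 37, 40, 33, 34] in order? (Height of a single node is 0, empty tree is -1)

Insertion order: [29, 9, 2, 37, 40, 33, 34]
Tree (level-order array): [29, 9, 37, 2, None, 33, 40, None, None, None, 34]
Compute height bottom-up (empty subtree = -1):
  height(2) = 1 + max(-1, -1) = 0
  height(9) = 1 + max(0, -1) = 1
  height(34) = 1 + max(-1, -1) = 0
  height(33) = 1 + max(-1, 0) = 1
  height(40) = 1 + max(-1, -1) = 0
  height(37) = 1 + max(1, 0) = 2
  height(29) = 1 + max(1, 2) = 3
Height = 3


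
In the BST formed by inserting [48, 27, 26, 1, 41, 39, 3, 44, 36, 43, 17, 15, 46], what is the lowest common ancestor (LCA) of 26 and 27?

Tree insertion order: [48, 27, 26, 1, 41, 39, 3, 44, 36, 43, 17, 15, 46]
Tree (level-order array): [48, 27, None, 26, 41, 1, None, 39, 44, None, 3, 36, None, 43, 46, None, 17, None, None, None, None, None, None, 15]
In a BST, the LCA of p=26, q=27 is the first node v on the
root-to-leaf path with p <= v <= q (go left if both < v, right if both > v).
Walk from root:
  at 48: both 26 and 27 < 48, go left
  at 27: 26 <= 27 <= 27, this is the LCA
LCA = 27


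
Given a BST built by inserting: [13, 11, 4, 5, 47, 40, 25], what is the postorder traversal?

Tree insertion order: [13, 11, 4, 5, 47, 40, 25]
Tree (level-order array): [13, 11, 47, 4, None, 40, None, None, 5, 25]
Postorder traversal: [5, 4, 11, 25, 40, 47, 13]


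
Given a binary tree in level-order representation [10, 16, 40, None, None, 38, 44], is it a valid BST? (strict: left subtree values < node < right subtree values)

Level-order array: [10, 16, 40, None, None, 38, 44]
Validate using subtree bounds (lo, hi): at each node, require lo < value < hi,
then recurse left with hi=value and right with lo=value.
Preorder trace (stopping at first violation):
  at node 10 with bounds (-inf, +inf): OK
  at node 16 with bounds (-inf, 10): VIOLATION
Node 16 violates its bound: not (-inf < 16 < 10).
Result: Not a valid BST


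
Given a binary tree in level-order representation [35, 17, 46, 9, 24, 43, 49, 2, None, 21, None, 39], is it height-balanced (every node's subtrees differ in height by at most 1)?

Tree (level-order array): [35, 17, 46, 9, 24, 43, 49, 2, None, 21, None, 39]
Definition: a tree is height-balanced if, at every node, |h(left) - h(right)| <= 1 (empty subtree has height -1).
Bottom-up per-node check:
  node 2: h_left=-1, h_right=-1, diff=0 [OK], height=0
  node 9: h_left=0, h_right=-1, diff=1 [OK], height=1
  node 21: h_left=-1, h_right=-1, diff=0 [OK], height=0
  node 24: h_left=0, h_right=-1, diff=1 [OK], height=1
  node 17: h_left=1, h_right=1, diff=0 [OK], height=2
  node 39: h_left=-1, h_right=-1, diff=0 [OK], height=0
  node 43: h_left=0, h_right=-1, diff=1 [OK], height=1
  node 49: h_left=-1, h_right=-1, diff=0 [OK], height=0
  node 46: h_left=1, h_right=0, diff=1 [OK], height=2
  node 35: h_left=2, h_right=2, diff=0 [OK], height=3
All nodes satisfy the balance condition.
Result: Balanced


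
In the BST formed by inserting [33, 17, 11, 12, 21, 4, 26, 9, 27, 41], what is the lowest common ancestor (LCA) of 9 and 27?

Tree insertion order: [33, 17, 11, 12, 21, 4, 26, 9, 27, 41]
Tree (level-order array): [33, 17, 41, 11, 21, None, None, 4, 12, None, 26, None, 9, None, None, None, 27]
In a BST, the LCA of p=9, q=27 is the first node v on the
root-to-leaf path with p <= v <= q (go left if both < v, right if both > v).
Walk from root:
  at 33: both 9 and 27 < 33, go left
  at 17: 9 <= 17 <= 27, this is the LCA
LCA = 17


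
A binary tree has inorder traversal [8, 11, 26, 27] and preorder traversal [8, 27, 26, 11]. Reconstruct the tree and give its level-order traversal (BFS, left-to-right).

Inorder:  [8, 11, 26, 27]
Preorder: [8, 27, 26, 11]
Algorithm: preorder visits root first, so consume preorder in order;
for each root, split the current inorder slice at that value into
left-subtree inorder and right-subtree inorder, then recurse.
Recursive splits:
  root=8; inorder splits into left=[], right=[11, 26, 27]
  root=27; inorder splits into left=[11, 26], right=[]
  root=26; inorder splits into left=[11], right=[]
  root=11; inorder splits into left=[], right=[]
Reconstructed level-order: [8, 27, 26, 11]


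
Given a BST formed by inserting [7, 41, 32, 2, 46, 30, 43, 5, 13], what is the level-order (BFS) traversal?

Tree insertion order: [7, 41, 32, 2, 46, 30, 43, 5, 13]
Tree (level-order array): [7, 2, 41, None, 5, 32, 46, None, None, 30, None, 43, None, 13]
BFS from the root, enqueuing left then right child of each popped node:
  queue [7] -> pop 7, enqueue [2, 41], visited so far: [7]
  queue [2, 41] -> pop 2, enqueue [5], visited so far: [7, 2]
  queue [41, 5] -> pop 41, enqueue [32, 46], visited so far: [7, 2, 41]
  queue [5, 32, 46] -> pop 5, enqueue [none], visited so far: [7, 2, 41, 5]
  queue [32, 46] -> pop 32, enqueue [30], visited so far: [7, 2, 41, 5, 32]
  queue [46, 30] -> pop 46, enqueue [43], visited so far: [7, 2, 41, 5, 32, 46]
  queue [30, 43] -> pop 30, enqueue [13], visited so far: [7, 2, 41, 5, 32, 46, 30]
  queue [43, 13] -> pop 43, enqueue [none], visited so far: [7, 2, 41, 5, 32, 46, 30, 43]
  queue [13] -> pop 13, enqueue [none], visited so far: [7, 2, 41, 5, 32, 46, 30, 43, 13]
Result: [7, 2, 41, 5, 32, 46, 30, 43, 13]


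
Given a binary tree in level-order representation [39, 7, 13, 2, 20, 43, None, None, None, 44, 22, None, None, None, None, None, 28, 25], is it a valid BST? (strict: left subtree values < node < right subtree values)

Level-order array: [39, 7, 13, 2, 20, 43, None, None, None, 44, 22, None, None, None, None, None, 28, 25]
Validate using subtree bounds (lo, hi): at each node, require lo < value < hi,
then recurse left with hi=value and right with lo=value.
Preorder trace (stopping at first violation):
  at node 39 with bounds (-inf, +inf): OK
  at node 7 with bounds (-inf, 39): OK
  at node 2 with bounds (-inf, 7): OK
  at node 20 with bounds (7, 39): OK
  at node 44 with bounds (7, 20): VIOLATION
Node 44 violates its bound: not (7 < 44 < 20).
Result: Not a valid BST


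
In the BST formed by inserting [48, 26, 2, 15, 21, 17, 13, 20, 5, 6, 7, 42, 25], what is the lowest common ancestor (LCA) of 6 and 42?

Tree insertion order: [48, 26, 2, 15, 21, 17, 13, 20, 5, 6, 7, 42, 25]
Tree (level-order array): [48, 26, None, 2, 42, None, 15, None, None, 13, 21, 5, None, 17, 25, None, 6, None, 20, None, None, None, 7]
In a BST, the LCA of p=6, q=42 is the first node v on the
root-to-leaf path with p <= v <= q (go left if both < v, right if both > v).
Walk from root:
  at 48: both 6 and 42 < 48, go left
  at 26: 6 <= 26 <= 42, this is the LCA
LCA = 26


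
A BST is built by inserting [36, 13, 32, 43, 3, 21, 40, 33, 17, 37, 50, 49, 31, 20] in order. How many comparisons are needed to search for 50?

Search path for 50: 36 -> 43 -> 50
Found: True
Comparisons: 3


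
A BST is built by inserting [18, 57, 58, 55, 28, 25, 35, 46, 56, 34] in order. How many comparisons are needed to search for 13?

Search path for 13: 18
Found: False
Comparisons: 1


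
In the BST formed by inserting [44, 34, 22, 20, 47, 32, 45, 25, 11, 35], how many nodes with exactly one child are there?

Tree built from: [44, 34, 22, 20, 47, 32, 45, 25, 11, 35]
Tree (level-order array): [44, 34, 47, 22, 35, 45, None, 20, 32, None, None, None, None, 11, None, 25]
Rule: These are nodes with exactly 1 non-null child.
Per-node child counts:
  node 44: 2 child(ren)
  node 34: 2 child(ren)
  node 22: 2 child(ren)
  node 20: 1 child(ren)
  node 11: 0 child(ren)
  node 32: 1 child(ren)
  node 25: 0 child(ren)
  node 35: 0 child(ren)
  node 47: 1 child(ren)
  node 45: 0 child(ren)
Matching nodes: [20, 32, 47]
Count of nodes with exactly one child: 3


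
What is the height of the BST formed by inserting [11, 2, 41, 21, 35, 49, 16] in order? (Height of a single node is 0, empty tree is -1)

Insertion order: [11, 2, 41, 21, 35, 49, 16]
Tree (level-order array): [11, 2, 41, None, None, 21, 49, 16, 35]
Compute height bottom-up (empty subtree = -1):
  height(2) = 1 + max(-1, -1) = 0
  height(16) = 1 + max(-1, -1) = 0
  height(35) = 1 + max(-1, -1) = 0
  height(21) = 1 + max(0, 0) = 1
  height(49) = 1 + max(-1, -1) = 0
  height(41) = 1 + max(1, 0) = 2
  height(11) = 1 + max(0, 2) = 3
Height = 3


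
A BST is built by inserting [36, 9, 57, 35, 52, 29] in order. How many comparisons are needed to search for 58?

Search path for 58: 36 -> 57
Found: False
Comparisons: 2


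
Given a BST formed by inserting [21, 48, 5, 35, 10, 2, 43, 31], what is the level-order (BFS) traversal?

Tree insertion order: [21, 48, 5, 35, 10, 2, 43, 31]
Tree (level-order array): [21, 5, 48, 2, 10, 35, None, None, None, None, None, 31, 43]
BFS from the root, enqueuing left then right child of each popped node:
  queue [21] -> pop 21, enqueue [5, 48], visited so far: [21]
  queue [5, 48] -> pop 5, enqueue [2, 10], visited so far: [21, 5]
  queue [48, 2, 10] -> pop 48, enqueue [35], visited so far: [21, 5, 48]
  queue [2, 10, 35] -> pop 2, enqueue [none], visited so far: [21, 5, 48, 2]
  queue [10, 35] -> pop 10, enqueue [none], visited so far: [21, 5, 48, 2, 10]
  queue [35] -> pop 35, enqueue [31, 43], visited so far: [21, 5, 48, 2, 10, 35]
  queue [31, 43] -> pop 31, enqueue [none], visited so far: [21, 5, 48, 2, 10, 35, 31]
  queue [43] -> pop 43, enqueue [none], visited so far: [21, 5, 48, 2, 10, 35, 31, 43]
Result: [21, 5, 48, 2, 10, 35, 31, 43]


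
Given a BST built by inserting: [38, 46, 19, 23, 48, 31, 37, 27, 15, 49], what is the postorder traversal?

Tree insertion order: [38, 46, 19, 23, 48, 31, 37, 27, 15, 49]
Tree (level-order array): [38, 19, 46, 15, 23, None, 48, None, None, None, 31, None, 49, 27, 37]
Postorder traversal: [15, 27, 37, 31, 23, 19, 49, 48, 46, 38]


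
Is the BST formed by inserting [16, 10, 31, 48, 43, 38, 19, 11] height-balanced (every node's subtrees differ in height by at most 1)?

Tree (level-order array): [16, 10, 31, None, 11, 19, 48, None, None, None, None, 43, None, 38]
Definition: a tree is height-balanced if, at every node, |h(left) - h(right)| <= 1 (empty subtree has height -1).
Bottom-up per-node check:
  node 11: h_left=-1, h_right=-1, diff=0 [OK], height=0
  node 10: h_left=-1, h_right=0, diff=1 [OK], height=1
  node 19: h_left=-1, h_right=-1, diff=0 [OK], height=0
  node 38: h_left=-1, h_right=-1, diff=0 [OK], height=0
  node 43: h_left=0, h_right=-1, diff=1 [OK], height=1
  node 48: h_left=1, h_right=-1, diff=2 [FAIL (|1--1|=2 > 1)], height=2
  node 31: h_left=0, h_right=2, diff=2 [FAIL (|0-2|=2 > 1)], height=3
  node 16: h_left=1, h_right=3, diff=2 [FAIL (|1-3|=2 > 1)], height=4
Node 48 violates the condition: |1 - -1| = 2 > 1.
Result: Not balanced


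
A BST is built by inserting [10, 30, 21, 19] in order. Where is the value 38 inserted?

Starting tree (level order): [10, None, 30, 21, None, 19]
Insertion path: 10 -> 30
Result: insert 38 as right child of 30
Final tree (level order): [10, None, 30, 21, 38, 19]


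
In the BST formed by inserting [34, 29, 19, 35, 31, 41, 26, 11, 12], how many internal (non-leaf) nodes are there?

Tree built from: [34, 29, 19, 35, 31, 41, 26, 11, 12]
Tree (level-order array): [34, 29, 35, 19, 31, None, 41, 11, 26, None, None, None, None, None, 12]
Rule: An internal node has at least one child.
Per-node child counts:
  node 34: 2 child(ren)
  node 29: 2 child(ren)
  node 19: 2 child(ren)
  node 11: 1 child(ren)
  node 12: 0 child(ren)
  node 26: 0 child(ren)
  node 31: 0 child(ren)
  node 35: 1 child(ren)
  node 41: 0 child(ren)
Matching nodes: [34, 29, 19, 11, 35]
Count of internal (non-leaf) nodes: 5


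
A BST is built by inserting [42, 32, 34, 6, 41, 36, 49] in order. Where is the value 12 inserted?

Starting tree (level order): [42, 32, 49, 6, 34, None, None, None, None, None, 41, 36]
Insertion path: 42 -> 32 -> 6
Result: insert 12 as right child of 6
Final tree (level order): [42, 32, 49, 6, 34, None, None, None, 12, None, 41, None, None, 36]


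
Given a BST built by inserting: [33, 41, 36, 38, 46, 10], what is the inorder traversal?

Tree insertion order: [33, 41, 36, 38, 46, 10]
Tree (level-order array): [33, 10, 41, None, None, 36, 46, None, 38]
Inorder traversal: [10, 33, 36, 38, 41, 46]


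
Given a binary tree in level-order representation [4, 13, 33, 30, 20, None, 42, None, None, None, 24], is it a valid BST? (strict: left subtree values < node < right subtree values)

Level-order array: [4, 13, 33, 30, 20, None, 42, None, None, None, 24]
Validate using subtree bounds (lo, hi): at each node, require lo < value < hi,
then recurse left with hi=value and right with lo=value.
Preorder trace (stopping at first violation):
  at node 4 with bounds (-inf, +inf): OK
  at node 13 with bounds (-inf, 4): VIOLATION
Node 13 violates its bound: not (-inf < 13 < 4).
Result: Not a valid BST


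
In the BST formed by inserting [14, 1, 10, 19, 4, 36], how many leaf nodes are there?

Tree built from: [14, 1, 10, 19, 4, 36]
Tree (level-order array): [14, 1, 19, None, 10, None, 36, 4]
Rule: A leaf has 0 children.
Per-node child counts:
  node 14: 2 child(ren)
  node 1: 1 child(ren)
  node 10: 1 child(ren)
  node 4: 0 child(ren)
  node 19: 1 child(ren)
  node 36: 0 child(ren)
Matching nodes: [4, 36]
Count of leaf nodes: 2


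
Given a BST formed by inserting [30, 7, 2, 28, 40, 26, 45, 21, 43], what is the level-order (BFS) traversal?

Tree insertion order: [30, 7, 2, 28, 40, 26, 45, 21, 43]
Tree (level-order array): [30, 7, 40, 2, 28, None, 45, None, None, 26, None, 43, None, 21]
BFS from the root, enqueuing left then right child of each popped node:
  queue [30] -> pop 30, enqueue [7, 40], visited so far: [30]
  queue [7, 40] -> pop 7, enqueue [2, 28], visited so far: [30, 7]
  queue [40, 2, 28] -> pop 40, enqueue [45], visited so far: [30, 7, 40]
  queue [2, 28, 45] -> pop 2, enqueue [none], visited so far: [30, 7, 40, 2]
  queue [28, 45] -> pop 28, enqueue [26], visited so far: [30, 7, 40, 2, 28]
  queue [45, 26] -> pop 45, enqueue [43], visited so far: [30, 7, 40, 2, 28, 45]
  queue [26, 43] -> pop 26, enqueue [21], visited so far: [30, 7, 40, 2, 28, 45, 26]
  queue [43, 21] -> pop 43, enqueue [none], visited so far: [30, 7, 40, 2, 28, 45, 26, 43]
  queue [21] -> pop 21, enqueue [none], visited so far: [30, 7, 40, 2, 28, 45, 26, 43, 21]
Result: [30, 7, 40, 2, 28, 45, 26, 43, 21]


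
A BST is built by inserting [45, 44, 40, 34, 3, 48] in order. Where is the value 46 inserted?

Starting tree (level order): [45, 44, 48, 40, None, None, None, 34, None, 3]
Insertion path: 45 -> 48
Result: insert 46 as left child of 48
Final tree (level order): [45, 44, 48, 40, None, 46, None, 34, None, None, None, 3]


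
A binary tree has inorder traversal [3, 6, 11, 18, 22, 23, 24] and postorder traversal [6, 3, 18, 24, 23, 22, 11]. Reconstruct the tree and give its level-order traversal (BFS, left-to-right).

Inorder:   [3, 6, 11, 18, 22, 23, 24]
Postorder: [6, 3, 18, 24, 23, 22, 11]
Algorithm: postorder visits root last, so walk postorder right-to-left;
each value is the root of the current inorder slice — split it at that
value, recurse on the right subtree first, then the left.
Recursive splits:
  root=11; inorder splits into left=[3, 6], right=[18, 22, 23, 24]
  root=22; inorder splits into left=[18], right=[23, 24]
  root=23; inorder splits into left=[], right=[24]
  root=24; inorder splits into left=[], right=[]
  root=18; inorder splits into left=[], right=[]
  root=3; inorder splits into left=[], right=[6]
  root=6; inorder splits into left=[], right=[]
Reconstructed level-order: [11, 3, 22, 6, 18, 23, 24]


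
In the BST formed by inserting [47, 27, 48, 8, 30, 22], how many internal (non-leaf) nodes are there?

Tree built from: [47, 27, 48, 8, 30, 22]
Tree (level-order array): [47, 27, 48, 8, 30, None, None, None, 22]
Rule: An internal node has at least one child.
Per-node child counts:
  node 47: 2 child(ren)
  node 27: 2 child(ren)
  node 8: 1 child(ren)
  node 22: 0 child(ren)
  node 30: 0 child(ren)
  node 48: 0 child(ren)
Matching nodes: [47, 27, 8]
Count of internal (non-leaf) nodes: 3


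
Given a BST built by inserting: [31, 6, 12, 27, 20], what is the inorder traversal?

Tree insertion order: [31, 6, 12, 27, 20]
Tree (level-order array): [31, 6, None, None, 12, None, 27, 20]
Inorder traversal: [6, 12, 20, 27, 31]


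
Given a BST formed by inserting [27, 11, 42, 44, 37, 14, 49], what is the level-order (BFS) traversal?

Tree insertion order: [27, 11, 42, 44, 37, 14, 49]
Tree (level-order array): [27, 11, 42, None, 14, 37, 44, None, None, None, None, None, 49]
BFS from the root, enqueuing left then right child of each popped node:
  queue [27] -> pop 27, enqueue [11, 42], visited so far: [27]
  queue [11, 42] -> pop 11, enqueue [14], visited so far: [27, 11]
  queue [42, 14] -> pop 42, enqueue [37, 44], visited so far: [27, 11, 42]
  queue [14, 37, 44] -> pop 14, enqueue [none], visited so far: [27, 11, 42, 14]
  queue [37, 44] -> pop 37, enqueue [none], visited so far: [27, 11, 42, 14, 37]
  queue [44] -> pop 44, enqueue [49], visited so far: [27, 11, 42, 14, 37, 44]
  queue [49] -> pop 49, enqueue [none], visited so far: [27, 11, 42, 14, 37, 44, 49]
Result: [27, 11, 42, 14, 37, 44, 49]


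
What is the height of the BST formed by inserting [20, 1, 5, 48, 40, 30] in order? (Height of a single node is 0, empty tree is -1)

Insertion order: [20, 1, 5, 48, 40, 30]
Tree (level-order array): [20, 1, 48, None, 5, 40, None, None, None, 30]
Compute height bottom-up (empty subtree = -1):
  height(5) = 1 + max(-1, -1) = 0
  height(1) = 1 + max(-1, 0) = 1
  height(30) = 1 + max(-1, -1) = 0
  height(40) = 1 + max(0, -1) = 1
  height(48) = 1 + max(1, -1) = 2
  height(20) = 1 + max(1, 2) = 3
Height = 3


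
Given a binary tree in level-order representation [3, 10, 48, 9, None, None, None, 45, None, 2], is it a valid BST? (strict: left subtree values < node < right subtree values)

Level-order array: [3, 10, 48, 9, None, None, None, 45, None, 2]
Validate using subtree bounds (lo, hi): at each node, require lo < value < hi,
then recurse left with hi=value and right with lo=value.
Preorder trace (stopping at first violation):
  at node 3 with bounds (-inf, +inf): OK
  at node 10 with bounds (-inf, 3): VIOLATION
Node 10 violates its bound: not (-inf < 10 < 3).
Result: Not a valid BST


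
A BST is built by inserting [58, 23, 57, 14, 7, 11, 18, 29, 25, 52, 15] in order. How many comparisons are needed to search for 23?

Search path for 23: 58 -> 23
Found: True
Comparisons: 2


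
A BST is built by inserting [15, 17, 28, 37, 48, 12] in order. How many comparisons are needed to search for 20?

Search path for 20: 15 -> 17 -> 28
Found: False
Comparisons: 3


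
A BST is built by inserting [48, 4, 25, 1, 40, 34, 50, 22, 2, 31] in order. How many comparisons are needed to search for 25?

Search path for 25: 48 -> 4 -> 25
Found: True
Comparisons: 3


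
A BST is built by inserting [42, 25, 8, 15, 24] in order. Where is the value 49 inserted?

Starting tree (level order): [42, 25, None, 8, None, None, 15, None, 24]
Insertion path: 42
Result: insert 49 as right child of 42
Final tree (level order): [42, 25, 49, 8, None, None, None, None, 15, None, 24]


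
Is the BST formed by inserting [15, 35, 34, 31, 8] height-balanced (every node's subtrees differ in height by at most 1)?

Tree (level-order array): [15, 8, 35, None, None, 34, None, 31]
Definition: a tree is height-balanced if, at every node, |h(left) - h(right)| <= 1 (empty subtree has height -1).
Bottom-up per-node check:
  node 8: h_left=-1, h_right=-1, diff=0 [OK], height=0
  node 31: h_left=-1, h_right=-1, diff=0 [OK], height=0
  node 34: h_left=0, h_right=-1, diff=1 [OK], height=1
  node 35: h_left=1, h_right=-1, diff=2 [FAIL (|1--1|=2 > 1)], height=2
  node 15: h_left=0, h_right=2, diff=2 [FAIL (|0-2|=2 > 1)], height=3
Node 35 violates the condition: |1 - -1| = 2 > 1.
Result: Not balanced


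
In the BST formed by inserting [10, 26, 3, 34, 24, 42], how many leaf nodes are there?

Tree built from: [10, 26, 3, 34, 24, 42]
Tree (level-order array): [10, 3, 26, None, None, 24, 34, None, None, None, 42]
Rule: A leaf has 0 children.
Per-node child counts:
  node 10: 2 child(ren)
  node 3: 0 child(ren)
  node 26: 2 child(ren)
  node 24: 0 child(ren)
  node 34: 1 child(ren)
  node 42: 0 child(ren)
Matching nodes: [3, 24, 42]
Count of leaf nodes: 3


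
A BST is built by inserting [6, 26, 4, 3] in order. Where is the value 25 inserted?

Starting tree (level order): [6, 4, 26, 3]
Insertion path: 6 -> 26
Result: insert 25 as left child of 26
Final tree (level order): [6, 4, 26, 3, None, 25]


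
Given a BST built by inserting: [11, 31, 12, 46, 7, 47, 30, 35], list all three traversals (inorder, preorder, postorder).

Tree insertion order: [11, 31, 12, 46, 7, 47, 30, 35]
Tree (level-order array): [11, 7, 31, None, None, 12, 46, None, 30, 35, 47]
Inorder (L, root, R): [7, 11, 12, 30, 31, 35, 46, 47]
Preorder (root, L, R): [11, 7, 31, 12, 30, 46, 35, 47]
Postorder (L, R, root): [7, 30, 12, 35, 47, 46, 31, 11]


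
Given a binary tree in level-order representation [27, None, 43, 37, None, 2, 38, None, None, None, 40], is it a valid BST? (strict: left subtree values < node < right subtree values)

Level-order array: [27, None, 43, 37, None, 2, 38, None, None, None, 40]
Validate using subtree bounds (lo, hi): at each node, require lo < value < hi,
then recurse left with hi=value and right with lo=value.
Preorder trace (stopping at first violation):
  at node 27 with bounds (-inf, +inf): OK
  at node 43 with bounds (27, +inf): OK
  at node 37 with bounds (27, 43): OK
  at node 2 with bounds (27, 37): VIOLATION
Node 2 violates its bound: not (27 < 2 < 37).
Result: Not a valid BST


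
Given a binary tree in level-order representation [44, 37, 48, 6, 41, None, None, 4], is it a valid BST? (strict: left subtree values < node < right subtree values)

Level-order array: [44, 37, 48, 6, 41, None, None, 4]
Validate using subtree bounds (lo, hi): at each node, require lo < value < hi,
then recurse left with hi=value and right with lo=value.
Preorder trace (stopping at first violation):
  at node 44 with bounds (-inf, +inf): OK
  at node 37 with bounds (-inf, 44): OK
  at node 6 with bounds (-inf, 37): OK
  at node 4 with bounds (-inf, 6): OK
  at node 41 with bounds (37, 44): OK
  at node 48 with bounds (44, +inf): OK
No violation found at any node.
Result: Valid BST


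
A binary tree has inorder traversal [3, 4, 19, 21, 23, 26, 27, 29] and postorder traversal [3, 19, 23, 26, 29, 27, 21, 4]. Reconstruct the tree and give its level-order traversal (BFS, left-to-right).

Inorder:   [3, 4, 19, 21, 23, 26, 27, 29]
Postorder: [3, 19, 23, 26, 29, 27, 21, 4]
Algorithm: postorder visits root last, so walk postorder right-to-left;
each value is the root of the current inorder slice — split it at that
value, recurse on the right subtree first, then the left.
Recursive splits:
  root=4; inorder splits into left=[3], right=[19, 21, 23, 26, 27, 29]
  root=21; inorder splits into left=[19], right=[23, 26, 27, 29]
  root=27; inorder splits into left=[23, 26], right=[29]
  root=29; inorder splits into left=[], right=[]
  root=26; inorder splits into left=[23], right=[]
  root=23; inorder splits into left=[], right=[]
  root=19; inorder splits into left=[], right=[]
  root=3; inorder splits into left=[], right=[]
Reconstructed level-order: [4, 3, 21, 19, 27, 26, 29, 23]


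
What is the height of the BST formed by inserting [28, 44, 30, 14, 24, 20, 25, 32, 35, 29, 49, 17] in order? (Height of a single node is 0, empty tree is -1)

Insertion order: [28, 44, 30, 14, 24, 20, 25, 32, 35, 29, 49, 17]
Tree (level-order array): [28, 14, 44, None, 24, 30, 49, 20, 25, 29, 32, None, None, 17, None, None, None, None, None, None, 35]
Compute height bottom-up (empty subtree = -1):
  height(17) = 1 + max(-1, -1) = 0
  height(20) = 1 + max(0, -1) = 1
  height(25) = 1 + max(-1, -1) = 0
  height(24) = 1 + max(1, 0) = 2
  height(14) = 1 + max(-1, 2) = 3
  height(29) = 1 + max(-1, -1) = 0
  height(35) = 1 + max(-1, -1) = 0
  height(32) = 1 + max(-1, 0) = 1
  height(30) = 1 + max(0, 1) = 2
  height(49) = 1 + max(-1, -1) = 0
  height(44) = 1 + max(2, 0) = 3
  height(28) = 1 + max(3, 3) = 4
Height = 4


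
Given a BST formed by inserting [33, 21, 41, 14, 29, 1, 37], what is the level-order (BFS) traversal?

Tree insertion order: [33, 21, 41, 14, 29, 1, 37]
Tree (level-order array): [33, 21, 41, 14, 29, 37, None, 1]
BFS from the root, enqueuing left then right child of each popped node:
  queue [33] -> pop 33, enqueue [21, 41], visited so far: [33]
  queue [21, 41] -> pop 21, enqueue [14, 29], visited so far: [33, 21]
  queue [41, 14, 29] -> pop 41, enqueue [37], visited so far: [33, 21, 41]
  queue [14, 29, 37] -> pop 14, enqueue [1], visited so far: [33, 21, 41, 14]
  queue [29, 37, 1] -> pop 29, enqueue [none], visited so far: [33, 21, 41, 14, 29]
  queue [37, 1] -> pop 37, enqueue [none], visited so far: [33, 21, 41, 14, 29, 37]
  queue [1] -> pop 1, enqueue [none], visited so far: [33, 21, 41, 14, 29, 37, 1]
Result: [33, 21, 41, 14, 29, 37, 1]


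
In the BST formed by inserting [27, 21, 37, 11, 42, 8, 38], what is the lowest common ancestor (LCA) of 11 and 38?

Tree insertion order: [27, 21, 37, 11, 42, 8, 38]
Tree (level-order array): [27, 21, 37, 11, None, None, 42, 8, None, 38]
In a BST, the LCA of p=11, q=38 is the first node v on the
root-to-leaf path with p <= v <= q (go left if both < v, right if both > v).
Walk from root:
  at 27: 11 <= 27 <= 38, this is the LCA
LCA = 27


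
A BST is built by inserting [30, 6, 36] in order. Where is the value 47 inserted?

Starting tree (level order): [30, 6, 36]
Insertion path: 30 -> 36
Result: insert 47 as right child of 36
Final tree (level order): [30, 6, 36, None, None, None, 47]


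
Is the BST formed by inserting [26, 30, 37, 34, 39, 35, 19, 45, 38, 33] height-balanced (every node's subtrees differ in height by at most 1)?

Tree (level-order array): [26, 19, 30, None, None, None, 37, 34, 39, 33, 35, 38, 45]
Definition: a tree is height-balanced if, at every node, |h(left) - h(right)| <= 1 (empty subtree has height -1).
Bottom-up per-node check:
  node 19: h_left=-1, h_right=-1, diff=0 [OK], height=0
  node 33: h_left=-1, h_right=-1, diff=0 [OK], height=0
  node 35: h_left=-1, h_right=-1, diff=0 [OK], height=0
  node 34: h_left=0, h_right=0, diff=0 [OK], height=1
  node 38: h_left=-1, h_right=-1, diff=0 [OK], height=0
  node 45: h_left=-1, h_right=-1, diff=0 [OK], height=0
  node 39: h_left=0, h_right=0, diff=0 [OK], height=1
  node 37: h_left=1, h_right=1, diff=0 [OK], height=2
  node 30: h_left=-1, h_right=2, diff=3 [FAIL (|-1-2|=3 > 1)], height=3
  node 26: h_left=0, h_right=3, diff=3 [FAIL (|0-3|=3 > 1)], height=4
Node 30 violates the condition: |-1 - 2| = 3 > 1.
Result: Not balanced


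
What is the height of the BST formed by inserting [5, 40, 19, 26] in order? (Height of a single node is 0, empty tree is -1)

Insertion order: [5, 40, 19, 26]
Tree (level-order array): [5, None, 40, 19, None, None, 26]
Compute height bottom-up (empty subtree = -1):
  height(26) = 1 + max(-1, -1) = 0
  height(19) = 1 + max(-1, 0) = 1
  height(40) = 1 + max(1, -1) = 2
  height(5) = 1 + max(-1, 2) = 3
Height = 3


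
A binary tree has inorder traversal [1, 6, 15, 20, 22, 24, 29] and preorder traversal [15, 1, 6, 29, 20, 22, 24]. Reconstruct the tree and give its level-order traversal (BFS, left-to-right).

Inorder:  [1, 6, 15, 20, 22, 24, 29]
Preorder: [15, 1, 6, 29, 20, 22, 24]
Algorithm: preorder visits root first, so consume preorder in order;
for each root, split the current inorder slice at that value into
left-subtree inorder and right-subtree inorder, then recurse.
Recursive splits:
  root=15; inorder splits into left=[1, 6], right=[20, 22, 24, 29]
  root=1; inorder splits into left=[], right=[6]
  root=6; inorder splits into left=[], right=[]
  root=29; inorder splits into left=[20, 22, 24], right=[]
  root=20; inorder splits into left=[], right=[22, 24]
  root=22; inorder splits into left=[], right=[24]
  root=24; inorder splits into left=[], right=[]
Reconstructed level-order: [15, 1, 29, 6, 20, 22, 24]


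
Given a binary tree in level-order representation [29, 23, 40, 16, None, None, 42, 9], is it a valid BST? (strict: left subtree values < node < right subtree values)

Level-order array: [29, 23, 40, 16, None, None, 42, 9]
Validate using subtree bounds (lo, hi): at each node, require lo < value < hi,
then recurse left with hi=value and right with lo=value.
Preorder trace (stopping at first violation):
  at node 29 with bounds (-inf, +inf): OK
  at node 23 with bounds (-inf, 29): OK
  at node 16 with bounds (-inf, 23): OK
  at node 9 with bounds (-inf, 16): OK
  at node 40 with bounds (29, +inf): OK
  at node 42 with bounds (40, +inf): OK
No violation found at any node.
Result: Valid BST


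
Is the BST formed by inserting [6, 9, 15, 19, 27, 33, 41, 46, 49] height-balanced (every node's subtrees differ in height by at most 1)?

Tree (level-order array): [6, None, 9, None, 15, None, 19, None, 27, None, 33, None, 41, None, 46, None, 49]
Definition: a tree is height-balanced if, at every node, |h(left) - h(right)| <= 1 (empty subtree has height -1).
Bottom-up per-node check:
  node 49: h_left=-1, h_right=-1, diff=0 [OK], height=0
  node 46: h_left=-1, h_right=0, diff=1 [OK], height=1
  node 41: h_left=-1, h_right=1, diff=2 [FAIL (|-1-1|=2 > 1)], height=2
  node 33: h_left=-1, h_right=2, diff=3 [FAIL (|-1-2|=3 > 1)], height=3
  node 27: h_left=-1, h_right=3, diff=4 [FAIL (|-1-3|=4 > 1)], height=4
  node 19: h_left=-1, h_right=4, diff=5 [FAIL (|-1-4|=5 > 1)], height=5
  node 15: h_left=-1, h_right=5, diff=6 [FAIL (|-1-5|=6 > 1)], height=6
  node 9: h_left=-1, h_right=6, diff=7 [FAIL (|-1-6|=7 > 1)], height=7
  node 6: h_left=-1, h_right=7, diff=8 [FAIL (|-1-7|=8 > 1)], height=8
Node 41 violates the condition: |-1 - 1| = 2 > 1.
Result: Not balanced


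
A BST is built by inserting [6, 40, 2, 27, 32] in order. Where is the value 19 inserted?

Starting tree (level order): [6, 2, 40, None, None, 27, None, None, 32]
Insertion path: 6 -> 40 -> 27
Result: insert 19 as left child of 27
Final tree (level order): [6, 2, 40, None, None, 27, None, 19, 32]


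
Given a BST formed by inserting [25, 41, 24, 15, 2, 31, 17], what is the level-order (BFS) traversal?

Tree insertion order: [25, 41, 24, 15, 2, 31, 17]
Tree (level-order array): [25, 24, 41, 15, None, 31, None, 2, 17]
BFS from the root, enqueuing left then right child of each popped node:
  queue [25] -> pop 25, enqueue [24, 41], visited so far: [25]
  queue [24, 41] -> pop 24, enqueue [15], visited so far: [25, 24]
  queue [41, 15] -> pop 41, enqueue [31], visited so far: [25, 24, 41]
  queue [15, 31] -> pop 15, enqueue [2, 17], visited so far: [25, 24, 41, 15]
  queue [31, 2, 17] -> pop 31, enqueue [none], visited so far: [25, 24, 41, 15, 31]
  queue [2, 17] -> pop 2, enqueue [none], visited so far: [25, 24, 41, 15, 31, 2]
  queue [17] -> pop 17, enqueue [none], visited so far: [25, 24, 41, 15, 31, 2, 17]
Result: [25, 24, 41, 15, 31, 2, 17]


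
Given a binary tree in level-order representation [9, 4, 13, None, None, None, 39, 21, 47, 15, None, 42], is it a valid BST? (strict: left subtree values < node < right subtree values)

Level-order array: [9, 4, 13, None, None, None, 39, 21, 47, 15, None, 42]
Validate using subtree bounds (lo, hi): at each node, require lo < value < hi,
then recurse left with hi=value and right with lo=value.
Preorder trace (stopping at first violation):
  at node 9 with bounds (-inf, +inf): OK
  at node 4 with bounds (-inf, 9): OK
  at node 13 with bounds (9, +inf): OK
  at node 39 with bounds (13, +inf): OK
  at node 21 with bounds (13, 39): OK
  at node 15 with bounds (13, 21): OK
  at node 47 with bounds (39, +inf): OK
  at node 42 with bounds (39, 47): OK
No violation found at any node.
Result: Valid BST


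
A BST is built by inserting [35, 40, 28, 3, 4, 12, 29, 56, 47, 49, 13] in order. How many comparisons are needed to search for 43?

Search path for 43: 35 -> 40 -> 56 -> 47
Found: False
Comparisons: 4
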